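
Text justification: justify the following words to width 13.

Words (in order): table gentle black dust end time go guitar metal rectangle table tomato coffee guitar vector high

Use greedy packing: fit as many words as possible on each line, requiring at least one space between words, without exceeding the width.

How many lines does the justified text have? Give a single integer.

Answer: 8

Derivation:
Line 1: ['table', 'gentle'] (min_width=12, slack=1)
Line 2: ['black', 'dust'] (min_width=10, slack=3)
Line 3: ['end', 'time', 'go'] (min_width=11, slack=2)
Line 4: ['guitar', 'metal'] (min_width=12, slack=1)
Line 5: ['rectangle'] (min_width=9, slack=4)
Line 6: ['table', 'tomato'] (min_width=12, slack=1)
Line 7: ['coffee', 'guitar'] (min_width=13, slack=0)
Line 8: ['vector', 'high'] (min_width=11, slack=2)
Total lines: 8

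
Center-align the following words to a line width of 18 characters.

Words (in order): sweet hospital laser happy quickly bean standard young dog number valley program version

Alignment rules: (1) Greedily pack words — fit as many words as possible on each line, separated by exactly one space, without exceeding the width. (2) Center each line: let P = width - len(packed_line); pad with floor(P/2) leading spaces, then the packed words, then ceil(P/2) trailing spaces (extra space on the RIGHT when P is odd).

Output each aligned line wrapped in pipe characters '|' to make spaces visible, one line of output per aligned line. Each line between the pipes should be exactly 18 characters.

Answer: |  sweet hospital  |
|   laser happy    |
|   quickly bean   |
|standard young dog|
|  number valley   |
| program version  |

Derivation:
Line 1: ['sweet', 'hospital'] (min_width=14, slack=4)
Line 2: ['laser', 'happy'] (min_width=11, slack=7)
Line 3: ['quickly', 'bean'] (min_width=12, slack=6)
Line 4: ['standard', 'young', 'dog'] (min_width=18, slack=0)
Line 5: ['number', 'valley'] (min_width=13, slack=5)
Line 6: ['program', 'version'] (min_width=15, slack=3)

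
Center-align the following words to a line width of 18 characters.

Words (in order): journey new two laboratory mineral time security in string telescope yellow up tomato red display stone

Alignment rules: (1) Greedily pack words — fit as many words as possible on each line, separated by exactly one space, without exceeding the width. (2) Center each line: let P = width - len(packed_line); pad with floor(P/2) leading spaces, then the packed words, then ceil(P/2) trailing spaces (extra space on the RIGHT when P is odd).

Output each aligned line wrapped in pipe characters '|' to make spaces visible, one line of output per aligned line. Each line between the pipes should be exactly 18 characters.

Line 1: ['journey', 'new', 'two'] (min_width=15, slack=3)
Line 2: ['laboratory', 'mineral'] (min_width=18, slack=0)
Line 3: ['time', 'security', 'in'] (min_width=16, slack=2)
Line 4: ['string', 'telescope'] (min_width=16, slack=2)
Line 5: ['yellow', 'up', 'tomato'] (min_width=16, slack=2)
Line 6: ['red', 'display', 'stone'] (min_width=17, slack=1)

Answer: | journey new two  |
|laboratory mineral|
| time security in |
| string telescope |
| yellow up tomato |
|red display stone |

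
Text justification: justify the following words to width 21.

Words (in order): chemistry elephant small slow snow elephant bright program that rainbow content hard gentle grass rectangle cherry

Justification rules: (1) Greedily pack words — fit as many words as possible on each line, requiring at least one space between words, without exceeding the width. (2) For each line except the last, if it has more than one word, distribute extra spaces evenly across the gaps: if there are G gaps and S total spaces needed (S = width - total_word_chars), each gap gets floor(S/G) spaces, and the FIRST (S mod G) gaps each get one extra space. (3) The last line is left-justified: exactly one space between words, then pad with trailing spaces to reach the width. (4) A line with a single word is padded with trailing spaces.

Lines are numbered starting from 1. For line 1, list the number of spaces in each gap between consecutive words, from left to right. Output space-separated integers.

Answer: 4

Derivation:
Line 1: ['chemistry', 'elephant'] (min_width=18, slack=3)
Line 2: ['small', 'slow', 'snow'] (min_width=15, slack=6)
Line 3: ['elephant', 'bright'] (min_width=15, slack=6)
Line 4: ['program', 'that', 'rainbow'] (min_width=20, slack=1)
Line 5: ['content', 'hard', 'gentle'] (min_width=19, slack=2)
Line 6: ['grass', 'rectangle'] (min_width=15, slack=6)
Line 7: ['cherry'] (min_width=6, slack=15)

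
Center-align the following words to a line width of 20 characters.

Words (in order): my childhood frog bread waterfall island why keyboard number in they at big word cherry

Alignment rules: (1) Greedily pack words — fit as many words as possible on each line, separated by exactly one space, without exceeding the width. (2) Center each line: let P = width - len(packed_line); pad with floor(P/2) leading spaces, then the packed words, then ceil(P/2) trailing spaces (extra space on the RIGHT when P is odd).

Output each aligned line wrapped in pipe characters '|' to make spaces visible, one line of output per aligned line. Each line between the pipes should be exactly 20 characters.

Answer: | my childhood frog  |
|  bread waterfall   |
|island why keyboard |
| number in they at  |
|  big word cherry   |

Derivation:
Line 1: ['my', 'childhood', 'frog'] (min_width=17, slack=3)
Line 2: ['bread', 'waterfall'] (min_width=15, slack=5)
Line 3: ['island', 'why', 'keyboard'] (min_width=19, slack=1)
Line 4: ['number', 'in', 'they', 'at'] (min_width=17, slack=3)
Line 5: ['big', 'word', 'cherry'] (min_width=15, slack=5)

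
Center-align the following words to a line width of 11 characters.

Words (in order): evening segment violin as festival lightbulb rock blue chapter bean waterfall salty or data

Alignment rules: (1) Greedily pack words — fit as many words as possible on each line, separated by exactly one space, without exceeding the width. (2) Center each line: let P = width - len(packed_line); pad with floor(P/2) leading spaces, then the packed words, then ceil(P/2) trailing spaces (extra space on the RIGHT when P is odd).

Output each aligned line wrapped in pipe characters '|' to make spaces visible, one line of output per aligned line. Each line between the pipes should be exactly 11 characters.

Answer: |  evening  |
|  segment  |
| violin as |
| festival  |
| lightbulb |
| rock blue |
|  chapter  |
|   bean    |
| waterfall |
| salty or  |
|   data    |

Derivation:
Line 1: ['evening'] (min_width=7, slack=4)
Line 2: ['segment'] (min_width=7, slack=4)
Line 3: ['violin', 'as'] (min_width=9, slack=2)
Line 4: ['festival'] (min_width=8, slack=3)
Line 5: ['lightbulb'] (min_width=9, slack=2)
Line 6: ['rock', 'blue'] (min_width=9, slack=2)
Line 7: ['chapter'] (min_width=7, slack=4)
Line 8: ['bean'] (min_width=4, slack=7)
Line 9: ['waterfall'] (min_width=9, slack=2)
Line 10: ['salty', 'or'] (min_width=8, slack=3)
Line 11: ['data'] (min_width=4, slack=7)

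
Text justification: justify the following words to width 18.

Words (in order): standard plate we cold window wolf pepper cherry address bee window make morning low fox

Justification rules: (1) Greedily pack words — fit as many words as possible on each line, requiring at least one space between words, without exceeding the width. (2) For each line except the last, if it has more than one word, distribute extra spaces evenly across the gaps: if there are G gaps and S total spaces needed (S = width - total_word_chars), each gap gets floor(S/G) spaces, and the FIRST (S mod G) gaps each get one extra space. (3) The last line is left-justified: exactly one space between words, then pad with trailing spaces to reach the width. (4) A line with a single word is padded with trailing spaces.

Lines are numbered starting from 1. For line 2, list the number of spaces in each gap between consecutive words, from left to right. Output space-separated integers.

Line 1: ['standard', 'plate', 'we'] (min_width=17, slack=1)
Line 2: ['cold', 'window', 'wolf'] (min_width=16, slack=2)
Line 3: ['pepper', 'cherry'] (min_width=13, slack=5)
Line 4: ['address', 'bee', 'window'] (min_width=18, slack=0)
Line 5: ['make', 'morning', 'low'] (min_width=16, slack=2)
Line 6: ['fox'] (min_width=3, slack=15)

Answer: 2 2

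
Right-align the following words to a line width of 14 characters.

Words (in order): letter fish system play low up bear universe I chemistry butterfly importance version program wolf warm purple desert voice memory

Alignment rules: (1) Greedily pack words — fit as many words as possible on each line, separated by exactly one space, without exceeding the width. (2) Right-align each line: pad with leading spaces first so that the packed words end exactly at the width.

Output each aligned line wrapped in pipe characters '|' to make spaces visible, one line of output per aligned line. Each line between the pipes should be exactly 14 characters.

Line 1: ['letter', 'fish'] (min_width=11, slack=3)
Line 2: ['system', 'play'] (min_width=11, slack=3)
Line 3: ['low', 'up', 'bear'] (min_width=11, slack=3)
Line 4: ['universe', 'I'] (min_width=10, slack=4)
Line 5: ['chemistry'] (min_width=9, slack=5)
Line 6: ['butterfly'] (min_width=9, slack=5)
Line 7: ['importance'] (min_width=10, slack=4)
Line 8: ['version'] (min_width=7, slack=7)
Line 9: ['program', 'wolf'] (min_width=12, slack=2)
Line 10: ['warm', 'purple'] (min_width=11, slack=3)
Line 11: ['desert', 'voice'] (min_width=12, slack=2)
Line 12: ['memory'] (min_width=6, slack=8)

Answer: |   letter fish|
|   system play|
|   low up bear|
|    universe I|
|     chemistry|
|     butterfly|
|    importance|
|       version|
|  program wolf|
|   warm purple|
|  desert voice|
|        memory|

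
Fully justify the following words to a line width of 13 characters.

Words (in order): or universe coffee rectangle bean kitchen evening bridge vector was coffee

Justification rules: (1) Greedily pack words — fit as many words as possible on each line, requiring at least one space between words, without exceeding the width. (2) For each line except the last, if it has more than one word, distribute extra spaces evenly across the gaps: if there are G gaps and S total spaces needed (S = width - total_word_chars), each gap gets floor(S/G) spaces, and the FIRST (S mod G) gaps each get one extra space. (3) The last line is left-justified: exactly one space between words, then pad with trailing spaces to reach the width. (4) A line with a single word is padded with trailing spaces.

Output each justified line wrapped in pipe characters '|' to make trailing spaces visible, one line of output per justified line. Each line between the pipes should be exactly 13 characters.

Line 1: ['or', 'universe'] (min_width=11, slack=2)
Line 2: ['coffee'] (min_width=6, slack=7)
Line 3: ['rectangle'] (min_width=9, slack=4)
Line 4: ['bean', 'kitchen'] (min_width=12, slack=1)
Line 5: ['evening'] (min_width=7, slack=6)
Line 6: ['bridge', 'vector'] (min_width=13, slack=0)
Line 7: ['was', 'coffee'] (min_width=10, slack=3)

Answer: |or   universe|
|coffee       |
|rectangle    |
|bean  kitchen|
|evening      |
|bridge vector|
|was coffee   |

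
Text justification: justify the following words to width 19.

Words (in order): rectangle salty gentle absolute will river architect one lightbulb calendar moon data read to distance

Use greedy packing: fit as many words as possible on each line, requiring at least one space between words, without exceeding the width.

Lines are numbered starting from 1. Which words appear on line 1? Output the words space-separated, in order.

Line 1: ['rectangle', 'salty'] (min_width=15, slack=4)
Line 2: ['gentle', 'absolute'] (min_width=15, slack=4)
Line 3: ['will', 'river'] (min_width=10, slack=9)
Line 4: ['architect', 'one'] (min_width=13, slack=6)
Line 5: ['lightbulb', 'calendar'] (min_width=18, slack=1)
Line 6: ['moon', 'data', 'read', 'to'] (min_width=17, slack=2)
Line 7: ['distance'] (min_width=8, slack=11)

Answer: rectangle salty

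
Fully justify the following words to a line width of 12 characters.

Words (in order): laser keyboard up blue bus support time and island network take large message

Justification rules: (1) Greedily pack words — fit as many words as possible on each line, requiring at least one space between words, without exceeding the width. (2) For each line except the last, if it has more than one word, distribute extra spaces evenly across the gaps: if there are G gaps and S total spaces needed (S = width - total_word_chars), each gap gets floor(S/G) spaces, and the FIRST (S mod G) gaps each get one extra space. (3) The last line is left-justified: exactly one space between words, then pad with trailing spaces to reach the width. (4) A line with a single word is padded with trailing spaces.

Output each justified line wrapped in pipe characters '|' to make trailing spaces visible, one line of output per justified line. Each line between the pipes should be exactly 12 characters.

Line 1: ['laser'] (min_width=5, slack=7)
Line 2: ['keyboard', 'up'] (min_width=11, slack=1)
Line 3: ['blue', 'bus'] (min_width=8, slack=4)
Line 4: ['support', 'time'] (min_width=12, slack=0)
Line 5: ['and', 'island'] (min_width=10, slack=2)
Line 6: ['network', 'take'] (min_width=12, slack=0)
Line 7: ['large'] (min_width=5, slack=7)
Line 8: ['message'] (min_width=7, slack=5)

Answer: |laser       |
|keyboard  up|
|blue     bus|
|support time|
|and   island|
|network take|
|large       |
|message     |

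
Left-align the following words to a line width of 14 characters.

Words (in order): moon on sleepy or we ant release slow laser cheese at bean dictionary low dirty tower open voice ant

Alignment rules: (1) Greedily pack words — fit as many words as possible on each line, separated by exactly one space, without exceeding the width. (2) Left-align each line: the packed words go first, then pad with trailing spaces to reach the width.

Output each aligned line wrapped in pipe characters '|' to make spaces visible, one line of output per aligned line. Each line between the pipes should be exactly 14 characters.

Line 1: ['moon', 'on', 'sleepy'] (min_width=14, slack=0)
Line 2: ['or', 'we', 'ant'] (min_width=9, slack=5)
Line 3: ['release', 'slow'] (min_width=12, slack=2)
Line 4: ['laser', 'cheese'] (min_width=12, slack=2)
Line 5: ['at', 'bean'] (min_width=7, slack=7)
Line 6: ['dictionary', 'low'] (min_width=14, slack=0)
Line 7: ['dirty', 'tower'] (min_width=11, slack=3)
Line 8: ['open', 'voice', 'ant'] (min_width=14, slack=0)

Answer: |moon on sleepy|
|or we ant     |
|release slow  |
|laser cheese  |
|at bean       |
|dictionary low|
|dirty tower   |
|open voice ant|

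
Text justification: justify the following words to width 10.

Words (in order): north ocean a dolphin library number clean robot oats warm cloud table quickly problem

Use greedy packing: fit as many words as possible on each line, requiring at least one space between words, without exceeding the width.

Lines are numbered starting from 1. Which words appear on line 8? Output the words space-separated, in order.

Answer: warm cloud

Derivation:
Line 1: ['north'] (min_width=5, slack=5)
Line 2: ['ocean', 'a'] (min_width=7, slack=3)
Line 3: ['dolphin'] (min_width=7, slack=3)
Line 4: ['library'] (min_width=7, slack=3)
Line 5: ['number'] (min_width=6, slack=4)
Line 6: ['clean'] (min_width=5, slack=5)
Line 7: ['robot', 'oats'] (min_width=10, slack=0)
Line 8: ['warm', 'cloud'] (min_width=10, slack=0)
Line 9: ['table'] (min_width=5, slack=5)
Line 10: ['quickly'] (min_width=7, slack=3)
Line 11: ['problem'] (min_width=7, slack=3)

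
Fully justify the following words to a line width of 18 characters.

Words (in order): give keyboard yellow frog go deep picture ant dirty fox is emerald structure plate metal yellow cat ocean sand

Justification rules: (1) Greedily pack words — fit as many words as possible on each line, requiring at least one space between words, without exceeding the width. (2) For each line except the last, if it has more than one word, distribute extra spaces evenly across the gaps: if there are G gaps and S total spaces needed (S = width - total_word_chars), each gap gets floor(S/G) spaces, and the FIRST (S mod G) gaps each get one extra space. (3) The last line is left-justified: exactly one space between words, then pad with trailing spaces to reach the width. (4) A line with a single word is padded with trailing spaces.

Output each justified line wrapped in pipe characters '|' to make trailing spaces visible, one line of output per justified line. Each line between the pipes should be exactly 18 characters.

Answer: |give      keyboard|
|yellow   frog   go|
|deep  picture  ant|
|dirty    fox    is|
|emerald  structure|
|plate metal yellow|
|cat ocean sand    |

Derivation:
Line 1: ['give', 'keyboard'] (min_width=13, slack=5)
Line 2: ['yellow', 'frog', 'go'] (min_width=14, slack=4)
Line 3: ['deep', 'picture', 'ant'] (min_width=16, slack=2)
Line 4: ['dirty', 'fox', 'is'] (min_width=12, slack=6)
Line 5: ['emerald', 'structure'] (min_width=17, slack=1)
Line 6: ['plate', 'metal', 'yellow'] (min_width=18, slack=0)
Line 7: ['cat', 'ocean', 'sand'] (min_width=14, slack=4)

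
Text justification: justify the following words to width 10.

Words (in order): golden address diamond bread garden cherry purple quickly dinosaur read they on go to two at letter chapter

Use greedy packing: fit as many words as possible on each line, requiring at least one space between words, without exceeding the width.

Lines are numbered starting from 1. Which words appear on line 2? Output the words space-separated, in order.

Line 1: ['golden'] (min_width=6, slack=4)
Line 2: ['address'] (min_width=7, slack=3)
Line 3: ['diamond'] (min_width=7, slack=3)
Line 4: ['bread'] (min_width=5, slack=5)
Line 5: ['garden'] (min_width=6, slack=4)
Line 6: ['cherry'] (min_width=6, slack=4)
Line 7: ['purple'] (min_width=6, slack=4)
Line 8: ['quickly'] (min_width=7, slack=3)
Line 9: ['dinosaur'] (min_width=8, slack=2)
Line 10: ['read', 'they'] (min_width=9, slack=1)
Line 11: ['on', 'go', 'to'] (min_width=8, slack=2)
Line 12: ['two', 'at'] (min_width=6, slack=4)
Line 13: ['letter'] (min_width=6, slack=4)
Line 14: ['chapter'] (min_width=7, slack=3)

Answer: address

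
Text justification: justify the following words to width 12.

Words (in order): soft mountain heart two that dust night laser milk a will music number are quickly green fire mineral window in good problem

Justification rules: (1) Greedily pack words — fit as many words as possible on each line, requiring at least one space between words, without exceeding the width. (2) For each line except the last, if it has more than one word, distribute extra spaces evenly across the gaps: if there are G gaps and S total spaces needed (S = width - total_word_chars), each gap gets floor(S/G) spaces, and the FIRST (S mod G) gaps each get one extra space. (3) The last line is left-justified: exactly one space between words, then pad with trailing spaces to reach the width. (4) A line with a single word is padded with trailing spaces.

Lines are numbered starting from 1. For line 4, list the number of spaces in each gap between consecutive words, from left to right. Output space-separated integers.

Answer: 4

Derivation:
Line 1: ['soft'] (min_width=4, slack=8)
Line 2: ['mountain'] (min_width=8, slack=4)
Line 3: ['heart', 'two'] (min_width=9, slack=3)
Line 4: ['that', 'dust'] (min_width=9, slack=3)
Line 5: ['night', 'laser'] (min_width=11, slack=1)
Line 6: ['milk', 'a', 'will'] (min_width=11, slack=1)
Line 7: ['music', 'number'] (min_width=12, slack=0)
Line 8: ['are', 'quickly'] (min_width=11, slack=1)
Line 9: ['green', 'fire'] (min_width=10, slack=2)
Line 10: ['mineral'] (min_width=7, slack=5)
Line 11: ['window', 'in'] (min_width=9, slack=3)
Line 12: ['good', 'problem'] (min_width=12, slack=0)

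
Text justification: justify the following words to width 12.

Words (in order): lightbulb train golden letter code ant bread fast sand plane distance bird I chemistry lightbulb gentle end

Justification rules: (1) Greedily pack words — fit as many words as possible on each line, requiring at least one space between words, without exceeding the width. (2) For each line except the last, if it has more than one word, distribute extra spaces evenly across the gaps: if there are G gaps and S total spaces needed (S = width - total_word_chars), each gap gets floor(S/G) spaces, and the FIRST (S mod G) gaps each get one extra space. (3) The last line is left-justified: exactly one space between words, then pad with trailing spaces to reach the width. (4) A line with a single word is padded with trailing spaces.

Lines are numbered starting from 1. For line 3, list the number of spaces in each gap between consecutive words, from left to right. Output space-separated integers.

Answer: 2

Derivation:
Line 1: ['lightbulb'] (min_width=9, slack=3)
Line 2: ['train', 'golden'] (min_width=12, slack=0)
Line 3: ['letter', 'code'] (min_width=11, slack=1)
Line 4: ['ant', 'bread'] (min_width=9, slack=3)
Line 5: ['fast', 'sand'] (min_width=9, slack=3)
Line 6: ['plane'] (min_width=5, slack=7)
Line 7: ['distance'] (min_width=8, slack=4)
Line 8: ['bird', 'I'] (min_width=6, slack=6)
Line 9: ['chemistry'] (min_width=9, slack=3)
Line 10: ['lightbulb'] (min_width=9, slack=3)
Line 11: ['gentle', 'end'] (min_width=10, slack=2)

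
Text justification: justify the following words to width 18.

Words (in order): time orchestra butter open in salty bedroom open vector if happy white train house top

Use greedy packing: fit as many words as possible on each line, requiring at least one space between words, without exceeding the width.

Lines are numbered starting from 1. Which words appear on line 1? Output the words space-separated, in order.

Line 1: ['time', 'orchestra'] (min_width=14, slack=4)
Line 2: ['butter', 'open', 'in'] (min_width=14, slack=4)
Line 3: ['salty', 'bedroom', 'open'] (min_width=18, slack=0)
Line 4: ['vector', 'if', 'happy'] (min_width=15, slack=3)
Line 5: ['white', 'train', 'house'] (min_width=17, slack=1)
Line 6: ['top'] (min_width=3, slack=15)

Answer: time orchestra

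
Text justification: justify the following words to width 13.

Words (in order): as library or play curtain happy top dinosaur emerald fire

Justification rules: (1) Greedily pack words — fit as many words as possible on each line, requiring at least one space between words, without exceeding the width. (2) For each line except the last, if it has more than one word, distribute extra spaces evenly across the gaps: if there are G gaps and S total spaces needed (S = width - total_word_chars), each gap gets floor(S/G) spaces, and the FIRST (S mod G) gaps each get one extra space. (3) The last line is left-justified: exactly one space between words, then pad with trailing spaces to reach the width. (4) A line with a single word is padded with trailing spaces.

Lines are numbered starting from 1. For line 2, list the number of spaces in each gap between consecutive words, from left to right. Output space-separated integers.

Answer: 2

Derivation:
Line 1: ['as', 'library', 'or'] (min_width=13, slack=0)
Line 2: ['play', 'curtain'] (min_width=12, slack=1)
Line 3: ['happy', 'top'] (min_width=9, slack=4)
Line 4: ['dinosaur'] (min_width=8, slack=5)
Line 5: ['emerald', 'fire'] (min_width=12, slack=1)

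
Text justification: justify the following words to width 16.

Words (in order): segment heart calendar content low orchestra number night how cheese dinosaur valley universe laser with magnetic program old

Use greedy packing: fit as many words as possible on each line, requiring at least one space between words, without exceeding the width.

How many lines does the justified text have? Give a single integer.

Line 1: ['segment', 'heart'] (min_width=13, slack=3)
Line 2: ['calendar', 'content'] (min_width=16, slack=0)
Line 3: ['low', 'orchestra'] (min_width=13, slack=3)
Line 4: ['number', 'night', 'how'] (min_width=16, slack=0)
Line 5: ['cheese', 'dinosaur'] (min_width=15, slack=1)
Line 6: ['valley', 'universe'] (min_width=15, slack=1)
Line 7: ['laser', 'with'] (min_width=10, slack=6)
Line 8: ['magnetic', 'program'] (min_width=16, slack=0)
Line 9: ['old'] (min_width=3, slack=13)
Total lines: 9

Answer: 9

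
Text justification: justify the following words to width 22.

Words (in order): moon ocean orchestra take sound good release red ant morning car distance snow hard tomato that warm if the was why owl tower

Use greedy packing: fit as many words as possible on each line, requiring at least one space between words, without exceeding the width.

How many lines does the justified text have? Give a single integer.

Line 1: ['moon', 'ocean', 'orchestra'] (min_width=20, slack=2)
Line 2: ['take', 'sound', 'good'] (min_width=15, slack=7)
Line 3: ['release', 'red', 'ant'] (min_width=15, slack=7)
Line 4: ['morning', 'car', 'distance'] (min_width=20, slack=2)
Line 5: ['snow', 'hard', 'tomato', 'that'] (min_width=21, slack=1)
Line 6: ['warm', 'if', 'the', 'was', 'why'] (min_width=19, slack=3)
Line 7: ['owl', 'tower'] (min_width=9, slack=13)
Total lines: 7

Answer: 7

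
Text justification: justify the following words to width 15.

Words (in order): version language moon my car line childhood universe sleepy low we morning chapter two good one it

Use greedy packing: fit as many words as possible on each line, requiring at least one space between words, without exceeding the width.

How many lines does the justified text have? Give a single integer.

Answer: 8

Derivation:
Line 1: ['version'] (min_width=7, slack=8)
Line 2: ['language', 'moon'] (min_width=13, slack=2)
Line 3: ['my', 'car', 'line'] (min_width=11, slack=4)
Line 4: ['childhood'] (min_width=9, slack=6)
Line 5: ['universe', 'sleepy'] (min_width=15, slack=0)
Line 6: ['low', 'we', 'morning'] (min_width=14, slack=1)
Line 7: ['chapter', 'two'] (min_width=11, slack=4)
Line 8: ['good', 'one', 'it'] (min_width=11, slack=4)
Total lines: 8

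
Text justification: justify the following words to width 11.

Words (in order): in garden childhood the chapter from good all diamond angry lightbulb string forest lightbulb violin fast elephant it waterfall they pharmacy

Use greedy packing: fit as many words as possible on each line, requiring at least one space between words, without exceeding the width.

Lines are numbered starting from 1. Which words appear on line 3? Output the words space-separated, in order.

Line 1: ['in', 'garden'] (min_width=9, slack=2)
Line 2: ['childhood'] (min_width=9, slack=2)
Line 3: ['the', 'chapter'] (min_width=11, slack=0)
Line 4: ['from', 'good'] (min_width=9, slack=2)
Line 5: ['all', 'diamond'] (min_width=11, slack=0)
Line 6: ['angry'] (min_width=5, slack=6)
Line 7: ['lightbulb'] (min_width=9, slack=2)
Line 8: ['string'] (min_width=6, slack=5)
Line 9: ['forest'] (min_width=6, slack=5)
Line 10: ['lightbulb'] (min_width=9, slack=2)
Line 11: ['violin', 'fast'] (min_width=11, slack=0)
Line 12: ['elephant', 'it'] (min_width=11, slack=0)
Line 13: ['waterfall'] (min_width=9, slack=2)
Line 14: ['they'] (min_width=4, slack=7)
Line 15: ['pharmacy'] (min_width=8, slack=3)

Answer: the chapter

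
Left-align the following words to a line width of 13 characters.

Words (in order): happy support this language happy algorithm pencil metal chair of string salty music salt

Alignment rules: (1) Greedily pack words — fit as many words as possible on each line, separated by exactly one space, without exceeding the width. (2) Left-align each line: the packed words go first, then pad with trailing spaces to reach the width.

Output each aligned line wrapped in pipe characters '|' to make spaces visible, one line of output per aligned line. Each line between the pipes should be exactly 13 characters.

Line 1: ['happy', 'support'] (min_width=13, slack=0)
Line 2: ['this', 'language'] (min_width=13, slack=0)
Line 3: ['happy'] (min_width=5, slack=8)
Line 4: ['algorithm'] (min_width=9, slack=4)
Line 5: ['pencil', 'metal'] (min_width=12, slack=1)
Line 6: ['chair', 'of'] (min_width=8, slack=5)
Line 7: ['string', 'salty'] (min_width=12, slack=1)
Line 8: ['music', 'salt'] (min_width=10, slack=3)

Answer: |happy support|
|this language|
|happy        |
|algorithm    |
|pencil metal |
|chair of     |
|string salty |
|music salt   |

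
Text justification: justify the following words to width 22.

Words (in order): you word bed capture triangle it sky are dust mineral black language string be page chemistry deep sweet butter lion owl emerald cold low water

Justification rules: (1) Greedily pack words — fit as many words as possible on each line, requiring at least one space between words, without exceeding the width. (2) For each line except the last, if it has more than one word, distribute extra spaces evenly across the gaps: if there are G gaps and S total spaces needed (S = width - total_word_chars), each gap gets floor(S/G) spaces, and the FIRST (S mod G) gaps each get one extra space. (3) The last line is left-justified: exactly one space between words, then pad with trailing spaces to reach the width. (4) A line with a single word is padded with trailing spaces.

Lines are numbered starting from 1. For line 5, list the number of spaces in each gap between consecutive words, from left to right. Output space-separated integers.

Answer: 3 2

Derivation:
Line 1: ['you', 'word', 'bed', 'capture'] (min_width=20, slack=2)
Line 2: ['triangle', 'it', 'sky', 'are'] (min_width=19, slack=3)
Line 3: ['dust', 'mineral', 'black'] (min_width=18, slack=4)
Line 4: ['language', 'string', 'be'] (min_width=18, slack=4)
Line 5: ['page', 'chemistry', 'deep'] (min_width=19, slack=3)
Line 6: ['sweet', 'butter', 'lion', 'owl'] (min_width=21, slack=1)
Line 7: ['emerald', 'cold', 'low', 'water'] (min_width=22, slack=0)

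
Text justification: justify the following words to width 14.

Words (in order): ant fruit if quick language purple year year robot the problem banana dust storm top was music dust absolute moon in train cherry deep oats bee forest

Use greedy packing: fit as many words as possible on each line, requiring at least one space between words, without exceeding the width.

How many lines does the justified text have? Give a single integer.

Answer: 12

Derivation:
Line 1: ['ant', 'fruit', 'if'] (min_width=12, slack=2)
Line 2: ['quick', 'language'] (min_width=14, slack=0)
Line 3: ['purple', 'year'] (min_width=11, slack=3)
Line 4: ['year', 'robot', 'the'] (min_width=14, slack=0)
Line 5: ['problem', 'banana'] (min_width=14, slack=0)
Line 6: ['dust', 'storm', 'top'] (min_width=14, slack=0)
Line 7: ['was', 'music', 'dust'] (min_width=14, slack=0)
Line 8: ['absolute', 'moon'] (min_width=13, slack=1)
Line 9: ['in', 'train'] (min_width=8, slack=6)
Line 10: ['cherry', 'deep'] (min_width=11, slack=3)
Line 11: ['oats', 'bee'] (min_width=8, slack=6)
Line 12: ['forest'] (min_width=6, slack=8)
Total lines: 12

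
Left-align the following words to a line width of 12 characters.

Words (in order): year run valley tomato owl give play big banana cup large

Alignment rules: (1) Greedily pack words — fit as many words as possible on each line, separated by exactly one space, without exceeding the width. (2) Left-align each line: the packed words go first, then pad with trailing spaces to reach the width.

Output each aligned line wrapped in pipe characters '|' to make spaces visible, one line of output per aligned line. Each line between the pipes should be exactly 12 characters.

Line 1: ['year', 'run'] (min_width=8, slack=4)
Line 2: ['valley'] (min_width=6, slack=6)
Line 3: ['tomato', 'owl'] (min_width=10, slack=2)
Line 4: ['give', 'play'] (min_width=9, slack=3)
Line 5: ['big', 'banana'] (min_width=10, slack=2)
Line 6: ['cup', 'large'] (min_width=9, slack=3)

Answer: |year run    |
|valley      |
|tomato owl  |
|give play   |
|big banana  |
|cup large   |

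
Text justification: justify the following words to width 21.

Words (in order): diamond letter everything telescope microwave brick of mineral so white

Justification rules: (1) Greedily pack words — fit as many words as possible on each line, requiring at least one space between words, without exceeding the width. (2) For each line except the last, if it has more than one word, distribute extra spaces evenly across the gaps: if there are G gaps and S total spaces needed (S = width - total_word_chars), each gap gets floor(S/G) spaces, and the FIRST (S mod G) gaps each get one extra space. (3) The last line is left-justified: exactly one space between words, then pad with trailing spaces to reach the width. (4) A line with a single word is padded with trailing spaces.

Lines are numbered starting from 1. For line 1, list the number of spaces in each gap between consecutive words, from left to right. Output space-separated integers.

Line 1: ['diamond', 'letter'] (min_width=14, slack=7)
Line 2: ['everything', 'telescope'] (min_width=20, slack=1)
Line 3: ['microwave', 'brick', 'of'] (min_width=18, slack=3)
Line 4: ['mineral', 'so', 'white'] (min_width=16, slack=5)

Answer: 8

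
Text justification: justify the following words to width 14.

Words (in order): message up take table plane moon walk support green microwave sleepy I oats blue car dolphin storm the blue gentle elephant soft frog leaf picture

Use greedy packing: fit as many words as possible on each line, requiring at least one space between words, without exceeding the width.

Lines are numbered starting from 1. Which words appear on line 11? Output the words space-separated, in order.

Answer: gentle

Derivation:
Line 1: ['message', 'up'] (min_width=10, slack=4)
Line 2: ['take', 'table'] (min_width=10, slack=4)
Line 3: ['plane', 'moon'] (min_width=10, slack=4)
Line 4: ['walk', 'support'] (min_width=12, slack=2)
Line 5: ['green'] (min_width=5, slack=9)
Line 6: ['microwave'] (min_width=9, slack=5)
Line 7: ['sleepy', 'I', 'oats'] (min_width=13, slack=1)
Line 8: ['blue', 'car'] (min_width=8, slack=6)
Line 9: ['dolphin', 'storm'] (min_width=13, slack=1)
Line 10: ['the', 'blue'] (min_width=8, slack=6)
Line 11: ['gentle'] (min_width=6, slack=8)
Line 12: ['elephant', 'soft'] (min_width=13, slack=1)
Line 13: ['frog', 'leaf'] (min_width=9, slack=5)
Line 14: ['picture'] (min_width=7, slack=7)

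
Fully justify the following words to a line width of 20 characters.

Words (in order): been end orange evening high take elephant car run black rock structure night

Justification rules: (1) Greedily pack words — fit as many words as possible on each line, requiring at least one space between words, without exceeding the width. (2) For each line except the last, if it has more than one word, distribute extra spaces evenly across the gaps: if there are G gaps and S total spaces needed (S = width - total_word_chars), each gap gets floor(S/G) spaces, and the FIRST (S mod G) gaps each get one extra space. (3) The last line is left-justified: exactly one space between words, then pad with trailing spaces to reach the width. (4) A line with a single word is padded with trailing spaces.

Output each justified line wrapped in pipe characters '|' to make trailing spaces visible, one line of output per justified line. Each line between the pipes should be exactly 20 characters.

Answer: |been    end   orange|
|evening   high  take|
|elephant   car   run|
|black rock structure|
|night               |

Derivation:
Line 1: ['been', 'end', 'orange'] (min_width=15, slack=5)
Line 2: ['evening', 'high', 'take'] (min_width=17, slack=3)
Line 3: ['elephant', 'car', 'run'] (min_width=16, slack=4)
Line 4: ['black', 'rock', 'structure'] (min_width=20, slack=0)
Line 5: ['night'] (min_width=5, slack=15)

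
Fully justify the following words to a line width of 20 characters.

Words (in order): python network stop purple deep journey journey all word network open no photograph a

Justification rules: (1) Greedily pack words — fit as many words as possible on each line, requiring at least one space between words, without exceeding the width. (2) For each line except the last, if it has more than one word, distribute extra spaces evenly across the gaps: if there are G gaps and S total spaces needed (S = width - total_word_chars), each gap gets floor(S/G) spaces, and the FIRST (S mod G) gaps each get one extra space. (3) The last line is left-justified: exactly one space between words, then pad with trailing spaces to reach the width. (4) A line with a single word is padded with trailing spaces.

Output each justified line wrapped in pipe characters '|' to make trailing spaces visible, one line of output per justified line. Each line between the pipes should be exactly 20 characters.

Answer: |python  network stop|
|purple  deep journey|
|journey   all   word|
|network    open   no|
|photograph a        |

Derivation:
Line 1: ['python', 'network', 'stop'] (min_width=19, slack=1)
Line 2: ['purple', 'deep', 'journey'] (min_width=19, slack=1)
Line 3: ['journey', 'all', 'word'] (min_width=16, slack=4)
Line 4: ['network', 'open', 'no'] (min_width=15, slack=5)
Line 5: ['photograph', 'a'] (min_width=12, slack=8)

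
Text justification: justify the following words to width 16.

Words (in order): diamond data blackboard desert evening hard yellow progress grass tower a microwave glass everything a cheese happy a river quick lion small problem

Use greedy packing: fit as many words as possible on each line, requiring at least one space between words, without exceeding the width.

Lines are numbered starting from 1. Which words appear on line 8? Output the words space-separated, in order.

Line 1: ['diamond', 'data'] (min_width=12, slack=4)
Line 2: ['blackboard'] (min_width=10, slack=6)
Line 3: ['desert', 'evening'] (min_width=14, slack=2)
Line 4: ['hard', 'yellow'] (min_width=11, slack=5)
Line 5: ['progress', 'grass'] (min_width=14, slack=2)
Line 6: ['tower', 'a'] (min_width=7, slack=9)
Line 7: ['microwave', 'glass'] (min_width=15, slack=1)
Line 8: ['everything', 'a'] (min_width=12, slack=4)
Line 9: ['cheese', 'happy', 'a'] (min_width=14, slack=2)
Line 10: ['river', 'quick', 'lion'] (min_width=16, slack=0)
Line 11: ['small', 'problem'] (min_width=13, slack=3)

Answer: everything a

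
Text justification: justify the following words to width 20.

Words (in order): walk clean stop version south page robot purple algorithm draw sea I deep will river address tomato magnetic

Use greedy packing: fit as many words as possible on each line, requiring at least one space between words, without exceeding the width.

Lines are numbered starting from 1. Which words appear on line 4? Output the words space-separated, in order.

Answer: algorithm draw sea I

Derivation:
Line 1: ['walk', 'clean', 'stop'] (min_width=15, slack=5)
Line 2: ['version', 'south', 'page'] (min_width=18, slack=2)
Line 3: ['robot', 'purple'] (min_width=12, slack=8)
Line 4: ['algorithm', 'draw', 'sea', 'I'] (min_width=20, slack=0)
Line 5: ['deep', 'will', 'river'] (min_width=15, slack=5)
Line 6: ['address', 'tomato'] (min_width=14, slack=6)
Line 7: ['magnetic'] (min_width=8, slack=12)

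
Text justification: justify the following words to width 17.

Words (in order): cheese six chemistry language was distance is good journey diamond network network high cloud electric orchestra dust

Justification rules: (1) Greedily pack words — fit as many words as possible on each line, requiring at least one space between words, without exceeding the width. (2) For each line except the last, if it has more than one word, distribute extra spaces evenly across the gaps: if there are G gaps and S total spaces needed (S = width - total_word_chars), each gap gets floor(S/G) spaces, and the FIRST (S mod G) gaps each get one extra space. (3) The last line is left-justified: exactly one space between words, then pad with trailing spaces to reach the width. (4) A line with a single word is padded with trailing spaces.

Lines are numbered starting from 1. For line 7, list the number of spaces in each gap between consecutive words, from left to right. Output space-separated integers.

Line 1: ['cheese', 'six'] (min_width=10, slack=7)
Line 2: ['chemistry'] (min_width=9, slack=8)
Line 3: ['language', 'was'] (min_width=12, slack=5)
Line 4: ['distance', 'is', 'good'] (min_width=16, slack=1)
Line 5: ['journey', 'diamond'] (min_width=15, slack=2)
Line 6: ['network', 'network'] (min_width=15, slack=2)
Line 7: ['high', 'cloud'] (min_width=10, slack=7)
Line 8: ['electric'] (min_width=8, slack=9)
Line 9: ['orchestra', 'dust'] (min_width=14, slack=3)

Answer: 8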